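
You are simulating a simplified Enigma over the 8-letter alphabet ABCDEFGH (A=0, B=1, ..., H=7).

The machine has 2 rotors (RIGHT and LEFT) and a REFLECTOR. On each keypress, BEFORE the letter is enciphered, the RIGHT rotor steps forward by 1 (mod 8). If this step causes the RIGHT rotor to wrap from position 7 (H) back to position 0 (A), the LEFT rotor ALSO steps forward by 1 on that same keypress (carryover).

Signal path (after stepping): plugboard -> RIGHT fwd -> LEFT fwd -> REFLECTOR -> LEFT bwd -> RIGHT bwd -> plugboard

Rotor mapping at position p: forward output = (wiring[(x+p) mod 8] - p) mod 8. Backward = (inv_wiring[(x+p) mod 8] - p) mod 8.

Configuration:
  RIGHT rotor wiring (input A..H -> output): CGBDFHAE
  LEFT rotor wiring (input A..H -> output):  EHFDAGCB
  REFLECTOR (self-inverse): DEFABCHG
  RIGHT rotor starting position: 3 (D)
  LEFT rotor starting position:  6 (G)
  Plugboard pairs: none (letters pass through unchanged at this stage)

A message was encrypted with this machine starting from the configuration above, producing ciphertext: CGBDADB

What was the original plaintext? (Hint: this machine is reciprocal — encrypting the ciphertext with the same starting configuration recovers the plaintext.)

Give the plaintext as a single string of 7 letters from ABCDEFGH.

Char 1 ('C'): step: R->4, L=6; C->plug->C->R->E->L->H->refl->G->L'->C->R'->F->plug->F
Char 2 ('G'): step: R->5, L=6; G->plug->G->R->G->L->C->refl->F->L'->F->R'->D->plug->D
Char 3 ('B'): step: R->6, L=6; B->plug->B->R->G->L->C->refl->F->L'->F->R'->F->plug->F
Char 4 ('D'): step: R->7, L=6; D->plug->D->R->C->L->G->refl->H->L'->E->R'->E->plug->E
Char 5 ('A'): step: R->0, L->7 (L advanced); A->plug->A->R->C->L->A->refl->D->L'->H->R'->F->plug->F
Char 6 ('D'): step: R->1, L=7; D->plug->D->R->E->L->E->refl->B->L'->F->R'->A->plug->A
Char 7 ('B'): step: R->2, L=7; B->plug->B->R->B->L->F->refl->C->L'->A->R'->G->plug->G

Answer: FDFEFAG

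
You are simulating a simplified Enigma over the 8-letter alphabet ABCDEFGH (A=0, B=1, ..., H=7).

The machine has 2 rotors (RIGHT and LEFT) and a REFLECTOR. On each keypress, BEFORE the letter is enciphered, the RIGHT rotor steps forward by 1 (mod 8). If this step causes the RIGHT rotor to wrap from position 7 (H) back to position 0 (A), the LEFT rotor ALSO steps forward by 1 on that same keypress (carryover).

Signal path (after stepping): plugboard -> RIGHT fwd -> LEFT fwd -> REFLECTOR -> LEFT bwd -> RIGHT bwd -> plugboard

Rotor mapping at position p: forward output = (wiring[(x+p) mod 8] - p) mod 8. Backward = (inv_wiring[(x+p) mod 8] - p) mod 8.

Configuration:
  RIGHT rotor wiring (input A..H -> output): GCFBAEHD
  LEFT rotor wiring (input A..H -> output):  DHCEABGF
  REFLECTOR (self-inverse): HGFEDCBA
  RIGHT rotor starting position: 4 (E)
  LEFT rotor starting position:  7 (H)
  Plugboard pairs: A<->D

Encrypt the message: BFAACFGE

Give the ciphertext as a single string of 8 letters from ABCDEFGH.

Answer: DDDFEGHA

Derivation:
Char 1 ('B'): step: R->5, L=7; B->plug->B->R->C->L->A->refl->H->L'->H->R'->A->plug->D
Char 2 ('F'): step: R->6, L=7; F->plug->F->R->D->L->D->refl->E->L'->B->R'->A->plug->D
Char 3 ('A'): step: R->7, L=7; A->plug->D->R->G->L->C->refl->F->L'->E->R'->A->plug->D
Char 4 ('A'): step: R->0, L->0 (L advanced); A->plug->D->R->B->L->H->refl->A->L'->E->R'->F->plug->F
Char 5 ('C'): step: R->1, L=0; C->plug->C->R->A->L->D->refl->E->L'->D->R'->E->plug->E
Char 6 ('F'): step: R->2, L=0; F->plug->F->R->B->L->H->refl->A->L'->E->R'->G->plug->G
Char 7 ('G'): step: R->3, L=0; G->plug->G->R->H->L->F->refl->C->L'->C->R'->H->plug->H
Char 8 ('E'): step: R->4, L=0; E->plug->E->R->C->L->C->refl->F->L'->H->R'->D->plug->A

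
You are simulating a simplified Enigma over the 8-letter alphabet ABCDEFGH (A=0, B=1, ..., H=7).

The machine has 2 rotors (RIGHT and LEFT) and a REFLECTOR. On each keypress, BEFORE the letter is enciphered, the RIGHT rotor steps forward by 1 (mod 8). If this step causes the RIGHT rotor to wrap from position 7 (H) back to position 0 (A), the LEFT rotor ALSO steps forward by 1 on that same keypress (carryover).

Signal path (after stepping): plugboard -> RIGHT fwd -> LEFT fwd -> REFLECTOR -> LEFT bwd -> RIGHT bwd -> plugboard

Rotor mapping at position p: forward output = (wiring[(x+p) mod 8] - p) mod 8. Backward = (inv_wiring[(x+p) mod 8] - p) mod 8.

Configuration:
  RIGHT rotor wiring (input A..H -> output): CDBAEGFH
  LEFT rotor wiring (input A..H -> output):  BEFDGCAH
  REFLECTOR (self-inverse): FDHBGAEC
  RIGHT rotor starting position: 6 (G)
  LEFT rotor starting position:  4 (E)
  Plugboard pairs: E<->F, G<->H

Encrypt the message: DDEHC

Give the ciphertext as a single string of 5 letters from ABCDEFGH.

Answer: FHAEG

Derivation:
Char 1 ('D'): step: R->7, L=4; D->plug->D->R->C->L->E->refl->G->L'->B->R'->E->plug->F
Char 2 ('D'): step: R->0, L->5 (L advanced); D->plug->D->R->A->L->F->refl->A->L'->F->R'->G->plug->H
Char 3 ('E'): step: R->1, L=5; E->plug->F->R->E->L->H->refl->C->L'->C->R'->A->plug->A
Char 4 ('H'): step: R->2, L=5; H->plug->G->R->A->L->F->refl->A->L'->F->R'->F->plug->E
Char 5 ('C'): step: R->3, L=5; C->plug->C->R->D->L->E->refl->G->L'->G->R'->H->plug->G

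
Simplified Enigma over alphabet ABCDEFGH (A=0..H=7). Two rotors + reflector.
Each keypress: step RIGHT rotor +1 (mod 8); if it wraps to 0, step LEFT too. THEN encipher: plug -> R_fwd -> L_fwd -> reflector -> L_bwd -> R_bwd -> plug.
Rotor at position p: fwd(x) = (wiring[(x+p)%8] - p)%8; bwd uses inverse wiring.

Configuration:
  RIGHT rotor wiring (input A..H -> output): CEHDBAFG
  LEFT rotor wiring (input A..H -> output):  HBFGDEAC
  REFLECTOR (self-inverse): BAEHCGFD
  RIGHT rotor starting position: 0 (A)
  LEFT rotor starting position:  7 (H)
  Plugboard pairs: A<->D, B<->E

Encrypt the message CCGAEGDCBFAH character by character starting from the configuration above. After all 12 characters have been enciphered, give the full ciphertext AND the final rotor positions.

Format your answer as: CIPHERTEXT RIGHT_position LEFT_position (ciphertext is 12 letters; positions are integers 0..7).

Char 1 ('C'): step: R->1, L=7; C->plug->C->R->C->L->C->refl->E->L'->F->R'->G->plug->G
Char 2 ('C'): step: R->2, L=7; C->plug->C->R->H->L->B->refl->A->L'->B->R'->B->plug->E
Char 3 ('G'): step: R->3, L=7; G->plug->G->R->B->L->A->refl->B->L'->H->R'->F->plug->F
Char 4 ('A'): step: R->4, L=7; A->plug->D->R->C->L->C->refl->E->L'->F->R'->A->plug->D
Char 5 ('E'): step: R->5, L=7; E->plug->B->R->A->L->D->refl->H->L'->E->R'->H->plug->H
Char 6 ('G'): step: R->6, L=7; G->plug->G->R->D->L->G->refl->F->L'->G->R'->D->plug->A
Char 7 ('D'): step: R->7, L=7; D->plug->A->R->H->L->B->refl->A->L'->B->R'->G->plug->G
Char 8 ('C'): step: R->0, L->0 (L advanced); C->plug->C->R->H->L->C->refl->E->L'->F->R'->G->plug->G
Char 9 ('B'): step: R->1, L=0; B->plug->E->R->H->L->C->refl->E->L'->F->R'->G->plug->G
Char 10 ('F'): step: R->2, L=0; F->plug->F->R->E->L->D->refl->H->L'->A->R'->G->plug->G
Char 11 ('A'): step: R->3, L=0; A->plug->D->R->C->L->F->refl->G->L'->D->R'->E->plug->B
Char 12 ('H'): step: R->4, L=0; H->plug->H->R->H->L->C->refl->E->L'->F->R'->A->plug->D
Final: ciphertext=GEFDHAGGGGBD, RIGHT=4, LEFT=0

Answer: GEFDHAGGGGBD 4 0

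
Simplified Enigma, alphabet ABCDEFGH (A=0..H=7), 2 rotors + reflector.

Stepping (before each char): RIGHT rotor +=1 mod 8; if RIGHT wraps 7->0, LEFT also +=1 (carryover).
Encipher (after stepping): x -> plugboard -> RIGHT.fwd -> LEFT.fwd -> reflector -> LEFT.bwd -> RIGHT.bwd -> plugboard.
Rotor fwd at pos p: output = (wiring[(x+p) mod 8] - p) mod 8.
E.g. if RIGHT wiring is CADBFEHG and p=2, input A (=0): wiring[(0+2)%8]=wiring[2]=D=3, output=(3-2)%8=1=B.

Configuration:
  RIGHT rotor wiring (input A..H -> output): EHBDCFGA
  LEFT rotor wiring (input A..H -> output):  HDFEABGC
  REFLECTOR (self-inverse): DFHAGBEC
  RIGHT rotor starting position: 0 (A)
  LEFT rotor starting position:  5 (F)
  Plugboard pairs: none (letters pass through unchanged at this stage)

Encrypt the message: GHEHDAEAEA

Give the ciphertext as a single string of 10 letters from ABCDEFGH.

Answer: FABGHGCGAC

Derivation:
Char 1 ('G'): step: R->1, L=5; G->plug->G->R->H->L->D->refl->A->L'->F->R'->F->plug->F
Char 2 ('H'): step: R->2, L=5; H->plug->H->R->F->L->A->refl->D->L'->H->R'->A->plug->A
Char 3 ('E'): step: R->3, L=5; E->plug->E->R->F->L->A->refl->D->L'->H->R'->B->plug->B
Char 4 ('H'): step: R->4, L=5; H->plug->H->R->H->L->D->refl->A->L'->F->R'->G->plug->G
Char 5 ('D'): step: R->5, L=5; D->plug->D->R->H->L->D->refl->A->L'->F->R'->H->plug->H
Char 6 ('A'): step: R->6, L=5; A->plug->A->R->A->L->E->refl->G->L'->E->R'->G->plug->G
Char 7 ('E'): step: R->7, L=5; E->plug->E->R->E->L->G->refl->E->L'->A->R'->C->plug->C
Char 8 ('A'): step: R->0, L->6 (L advanced); A->plug->A->R->E->L->H->refl->C->L'->G->R'->G->plug->G
Char 9 ('E'): step: R->1, L=6; E->plug->E->R->E->L->H->refl->C->L'->G->R'->A->plug->A
Char 10 ('A'): step: R->2, L=6; A->plug->A->R->H->L->D->refl->A->L'->A->R'->C->plug->C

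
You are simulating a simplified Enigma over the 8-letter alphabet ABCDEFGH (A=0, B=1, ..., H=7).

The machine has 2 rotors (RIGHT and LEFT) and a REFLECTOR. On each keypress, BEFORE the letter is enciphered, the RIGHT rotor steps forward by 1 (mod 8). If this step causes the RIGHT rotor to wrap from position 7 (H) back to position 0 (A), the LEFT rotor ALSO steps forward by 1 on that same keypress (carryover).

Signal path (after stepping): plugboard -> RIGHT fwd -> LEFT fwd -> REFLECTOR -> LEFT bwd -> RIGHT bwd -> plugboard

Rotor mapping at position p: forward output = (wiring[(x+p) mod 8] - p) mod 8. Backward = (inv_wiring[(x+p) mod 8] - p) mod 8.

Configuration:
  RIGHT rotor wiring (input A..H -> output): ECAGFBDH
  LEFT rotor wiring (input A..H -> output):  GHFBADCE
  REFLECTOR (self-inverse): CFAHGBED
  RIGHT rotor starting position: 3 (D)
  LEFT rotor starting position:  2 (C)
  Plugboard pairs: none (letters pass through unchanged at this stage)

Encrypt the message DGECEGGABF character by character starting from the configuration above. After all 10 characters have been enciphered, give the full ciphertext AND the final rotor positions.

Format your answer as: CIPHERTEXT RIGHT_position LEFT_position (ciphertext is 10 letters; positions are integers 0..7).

Answer: CHCEGEDHDE 5 3

Derivation:
Char 1 ('D'): step: R->4, L=2; D->plug->D->R->D->L->B->refl->F->L'->H->R'->C->plug->C
Char 2 ('G'): step: R->5, L=2; G->plug->G->R->B->L->H->refl->D->L'->A->R'->H->plug->H
Char 3 ('E'): step: R->6, L=2; E->plug->E->R->C->L->G->refl->E->L'->G->R'->C->plug->C
Char 4 ('C'): step: R->7, L=2; C->plug->C->R->D->L->B->refl->F->L'->H->R'->E->plug->E
Char 5 ('E'): step: R->0, L->3 (L advanced); E->plug->E->R->F->L->D->refl->H->L'->D->R'->G->plug->G
Char 6 ('G'): step: R->1, L=3; G->plug->G->R->G->L->E->refl->G->L'->A->R'->E->plug->E
Char 7 ('G'): step: R->2, L=3; G->plug->G->R->C->L->A->refl->C->L'->H->R'->D->plug->D
Char 8 ('A'): step: R->3, L=3; A->plug->A->R->D->L->H->refl->D->L'->F->R'->H->plug->H
Char 9 ('B'): step: R->4, L=3; B->plug->B->R->F->L->D->refl->H->L'->D->R'->D->plug->D
Char 10 ('F'): step: R->5, L=3; F->plug->F->R->D->L->H->refl->D->L'->F->R'->E->plug->E
Final: ciphertext=CHCEGEDHDE, RIGHT=5, LEFT=3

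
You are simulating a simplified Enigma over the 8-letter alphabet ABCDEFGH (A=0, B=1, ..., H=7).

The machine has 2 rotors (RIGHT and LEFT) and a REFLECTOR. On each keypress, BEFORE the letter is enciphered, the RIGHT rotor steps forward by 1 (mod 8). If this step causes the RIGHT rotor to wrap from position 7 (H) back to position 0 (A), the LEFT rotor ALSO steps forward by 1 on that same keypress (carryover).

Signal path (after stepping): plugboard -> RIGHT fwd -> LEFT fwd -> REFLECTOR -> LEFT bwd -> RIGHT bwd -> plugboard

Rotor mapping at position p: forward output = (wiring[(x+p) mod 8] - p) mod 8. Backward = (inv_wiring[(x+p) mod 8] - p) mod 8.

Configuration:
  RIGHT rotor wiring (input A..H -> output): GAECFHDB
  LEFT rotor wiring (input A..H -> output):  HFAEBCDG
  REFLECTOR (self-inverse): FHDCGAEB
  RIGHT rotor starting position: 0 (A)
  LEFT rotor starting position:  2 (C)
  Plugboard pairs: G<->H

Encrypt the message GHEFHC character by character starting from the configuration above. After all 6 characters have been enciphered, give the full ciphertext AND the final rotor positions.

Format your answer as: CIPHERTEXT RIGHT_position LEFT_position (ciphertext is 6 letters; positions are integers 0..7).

Answer: HAFEGA 6 2

Derivation:
Char 1 ('G'): step: R->1, L=2; G->plug->H->R->F->L->E->refl->G->L'->A->R'->G->plug->H
Char 2 ('H'): step: R->2, L=2; H->plug->G->R->E->L->B->refl->H->L'->C->R'->A->plug->A
Char 3 ('E'): step: R->3, L=2; E->plug->E->R->G->L->F->refl->A->L'->D->R'->F->plug->F
Char 4 ('F'): step: R->4, L=2; F->plug->F->R->E->L->B->refl->H->L'->C->R'->E->plug->E
Char 5 ('H'): step: R->5, L=2; H->plug->G->R->F->L->E->refl->G->L'->A->R'->H->plug->G
Char 6 ('C'): step: R->6, L=2; C->plug->C->R->A->L->G->refl->E->L'->F->R'->A->plug->A
Final: ciphertext=HAFEGA, RIGHT=6, LEFT=2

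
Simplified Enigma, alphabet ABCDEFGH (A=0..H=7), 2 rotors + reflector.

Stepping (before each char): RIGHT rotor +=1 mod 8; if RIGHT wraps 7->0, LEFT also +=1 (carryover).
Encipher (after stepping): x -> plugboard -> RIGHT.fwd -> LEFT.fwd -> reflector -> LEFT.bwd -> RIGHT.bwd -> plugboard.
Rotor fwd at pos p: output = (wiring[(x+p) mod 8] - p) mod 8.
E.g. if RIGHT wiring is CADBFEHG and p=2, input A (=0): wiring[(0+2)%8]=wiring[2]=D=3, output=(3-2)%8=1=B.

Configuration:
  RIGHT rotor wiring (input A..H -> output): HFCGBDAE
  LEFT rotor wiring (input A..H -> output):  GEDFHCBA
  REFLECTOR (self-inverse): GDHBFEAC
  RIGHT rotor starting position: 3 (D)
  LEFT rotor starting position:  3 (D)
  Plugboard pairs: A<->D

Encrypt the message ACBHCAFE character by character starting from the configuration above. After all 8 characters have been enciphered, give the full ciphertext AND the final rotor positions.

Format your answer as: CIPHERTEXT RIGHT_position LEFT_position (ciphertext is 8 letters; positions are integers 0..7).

Answer: HBHGFFHA 3 4

Derivation:
Char 1 ('A'): step: R->4, L=3; A->plug->D->R->A->L->C->refl->H->L'->C->R'->H->plug->H
Char 2 ('C'): step: R->5, L=3; C->plug->C->R->H->L->A->refl->G->L'->D->R'->B->plug->B
Char 3 ('B'): step: R->6, L=3; B->plug->B->R->G->L->B->refl->D->L'->F->R'->H->plug->H
Char 4 ('H'): step: R->7, L=3; H->plug->H->R->B->L->E->refl->F->L'->E->R'->G->plug->G
Char 5 ('C'): step: R->0, L->4 (L advanced); C->plug->C->R->C->L->F->refl->E->L'->D->R'->F->plug->F
Char 6 ('A'): step: R->1, L=4; A->plug->D->R->A->L->D->refl->B->L'->H->R'->F->plug->F
Char 7 ('F'): step: R->2, L=4; F->plug->F->R->C->L->F->refl->E->L'->D->R'->H->plug->H
Char 8 ('E'): step: R->3, L=4; E->plug->E->R->B->L->G->refl->A->L'->F->R'->D->plug->A
Final: ciphertext=HBHGFFHA, RIGHT=3, LEFT=4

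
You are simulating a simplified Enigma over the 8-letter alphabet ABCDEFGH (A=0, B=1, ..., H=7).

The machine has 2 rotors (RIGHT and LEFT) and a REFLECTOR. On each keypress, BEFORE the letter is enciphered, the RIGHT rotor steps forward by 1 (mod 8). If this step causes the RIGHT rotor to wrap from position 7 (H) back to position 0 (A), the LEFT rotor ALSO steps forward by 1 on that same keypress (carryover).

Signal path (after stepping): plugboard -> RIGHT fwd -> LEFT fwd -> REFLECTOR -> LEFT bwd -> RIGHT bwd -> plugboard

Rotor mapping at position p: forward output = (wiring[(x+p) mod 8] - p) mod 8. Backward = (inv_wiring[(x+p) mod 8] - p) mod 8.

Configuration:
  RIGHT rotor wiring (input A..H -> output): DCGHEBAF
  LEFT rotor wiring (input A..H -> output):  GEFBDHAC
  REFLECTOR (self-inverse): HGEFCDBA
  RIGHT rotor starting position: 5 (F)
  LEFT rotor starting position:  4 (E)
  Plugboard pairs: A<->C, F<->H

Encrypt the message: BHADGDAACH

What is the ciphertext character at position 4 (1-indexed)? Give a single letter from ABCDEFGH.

Char 1 ('B'): step: R->6, L=4; B->plug->B->R->H->L->F->refl->D->L'->B->R'->F->plug->H
Char 2 ('H'): step: R->7, L=4; H->plug->F->R->F->L->A->refl->H->L'->A->R'->E->plug->E
Char 3 ('A'): step: R->0, L->5 (L advanced); A->plug->C->R->G->L->E->refl->C->L'->A->R'->G->plug->G
Char 4 ('D'): step: R->1, L=5; D->plug->D->R->D->L->B->refl->G->L'->H->R'->F->plug->H

H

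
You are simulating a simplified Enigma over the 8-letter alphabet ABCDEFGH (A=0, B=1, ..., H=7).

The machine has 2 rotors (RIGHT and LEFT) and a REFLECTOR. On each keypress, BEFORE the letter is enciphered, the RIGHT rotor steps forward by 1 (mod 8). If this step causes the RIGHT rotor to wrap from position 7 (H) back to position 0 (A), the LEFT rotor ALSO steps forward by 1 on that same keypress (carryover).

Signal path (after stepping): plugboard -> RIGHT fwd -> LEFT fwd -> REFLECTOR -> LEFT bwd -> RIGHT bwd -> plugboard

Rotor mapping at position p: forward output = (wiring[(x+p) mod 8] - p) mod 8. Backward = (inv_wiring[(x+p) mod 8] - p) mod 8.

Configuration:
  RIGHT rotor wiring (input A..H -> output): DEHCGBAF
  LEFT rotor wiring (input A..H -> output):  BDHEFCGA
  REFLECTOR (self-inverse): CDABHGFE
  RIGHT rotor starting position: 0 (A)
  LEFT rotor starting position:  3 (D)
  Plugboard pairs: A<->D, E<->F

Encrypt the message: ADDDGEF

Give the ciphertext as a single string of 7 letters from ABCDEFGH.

Char 1 ('A'): step: R->1, L=3; A->plug->D->R->F->L->G->refl->F->L'->E->R'->G->plug->G
Char 2 ('D'): step: R->2, L=3; D->plug->A->R->F->L->G->refl->F->L'->E->R'->C->plug->C
Char 3 ('D'): step: R->3, L=3; D->plug->A->R->H->L->E->refl->H->L'->C->R'->E->plug->F
Char 4 ('D'): step: R->4, L=3; D->plug->A->R->C->L->H->refl->E->L'->H->R'->E->plug->F
Char 5 ('G'): step: R->5, L=3; G->plug->G->R->F->L->G->refl->F->L'->E->R'->A->plug->D
Char 6 ('E'): step: R->6, L=3; E->plug->F->R->E->L->F->refl->G->L'->F->R'->C->plug->C
Char 7 ('F'): step: R->7, L=3; F->plug->E->R->D->L->D->refl->B->L'->A->R'->D->plug->A

Answer: GCFFDCA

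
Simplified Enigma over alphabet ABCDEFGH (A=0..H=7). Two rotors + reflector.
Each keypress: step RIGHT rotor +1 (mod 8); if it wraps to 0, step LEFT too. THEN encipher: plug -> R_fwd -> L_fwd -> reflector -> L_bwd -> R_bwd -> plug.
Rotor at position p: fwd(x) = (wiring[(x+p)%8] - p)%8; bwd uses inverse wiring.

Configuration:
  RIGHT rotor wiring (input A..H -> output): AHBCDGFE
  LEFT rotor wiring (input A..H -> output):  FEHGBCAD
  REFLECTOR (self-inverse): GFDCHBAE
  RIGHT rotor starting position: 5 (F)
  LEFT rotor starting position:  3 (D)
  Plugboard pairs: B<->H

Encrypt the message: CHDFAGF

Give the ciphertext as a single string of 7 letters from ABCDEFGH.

Char 1 ('C'): step: R->6, L=3; C->plug->C->R->C->L->H->refl->E->L'->H->R'->A->plug->A
Char 2 ('H'): step: R->7, L=3; H->plug->B->R->B->L->G->refl->A->L'->E->R'->F->plug->F
Char 3 ('D'): step: R->0, L->4 (L advanced); D->plug->D->R->C->L->E->refl->H->L'->D->R'->E->plug->E
Char 4 ('F'): step: R->1, L=4; F->plug->F->R->E->L->B->refl->F->L'->A->R'->B->plug->H
Char 5 ('A'): step: R->2, L=4; A->plug->A->R->H->L->C->refl->D->L'->G->R'->G->plug->G
Char 6 ('G'): step: R->3, L=4; G->plug->G->R->E->L->B->refl->F->L'->A->R'->B->plug->H
Char 7 ('F'): step: R->4, L=4; F->plug->F->R->D->L->H->refl->E->L'->C->R'->B->plug->H

Answer: AFEHGHH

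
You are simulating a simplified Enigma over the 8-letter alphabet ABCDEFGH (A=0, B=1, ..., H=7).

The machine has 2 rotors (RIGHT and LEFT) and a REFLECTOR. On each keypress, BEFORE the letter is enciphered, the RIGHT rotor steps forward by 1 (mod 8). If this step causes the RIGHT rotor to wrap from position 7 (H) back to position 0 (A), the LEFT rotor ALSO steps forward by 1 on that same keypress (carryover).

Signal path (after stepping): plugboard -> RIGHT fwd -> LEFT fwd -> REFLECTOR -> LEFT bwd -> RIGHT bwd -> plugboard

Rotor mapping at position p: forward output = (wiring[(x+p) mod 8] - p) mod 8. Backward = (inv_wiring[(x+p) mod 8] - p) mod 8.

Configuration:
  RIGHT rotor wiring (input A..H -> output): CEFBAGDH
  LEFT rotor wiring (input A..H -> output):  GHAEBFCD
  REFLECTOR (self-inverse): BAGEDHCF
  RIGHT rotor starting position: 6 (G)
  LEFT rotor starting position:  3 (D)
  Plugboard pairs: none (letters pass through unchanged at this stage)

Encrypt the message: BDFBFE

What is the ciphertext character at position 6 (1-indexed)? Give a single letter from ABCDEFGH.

Char 1 ('B'): step: R->7, L=3; B->plug->B->R->D->L->H->refl->F->L'->H->R'->G->plug->G
Char 2 ('D'): step: R->0, L->4 (L advanced); D->plug->D->R->B->L->B->refl->A->L'->H->R'->H->plug->H
Char 3 ('F'): step: R->1, L=4; F->plug->F->R->C->L->G->refl->C->L'->E->R'->B->plug->B
Char 4 ('B'): step: R->2, L=4; B->plug->B->R->H->L->A->refl->B->L'->B->R'->E->plug->E
Char 5 ('F'): step: R->3, L=4; F->plug->F->R->H->L->A->refl->B->L'->B->R'->G->plug->G
Char 6 ('E'): step: R->4, L=4; E->plug->E->R->G->L->E->refl->D->L'->F->R'->H->plug->H

H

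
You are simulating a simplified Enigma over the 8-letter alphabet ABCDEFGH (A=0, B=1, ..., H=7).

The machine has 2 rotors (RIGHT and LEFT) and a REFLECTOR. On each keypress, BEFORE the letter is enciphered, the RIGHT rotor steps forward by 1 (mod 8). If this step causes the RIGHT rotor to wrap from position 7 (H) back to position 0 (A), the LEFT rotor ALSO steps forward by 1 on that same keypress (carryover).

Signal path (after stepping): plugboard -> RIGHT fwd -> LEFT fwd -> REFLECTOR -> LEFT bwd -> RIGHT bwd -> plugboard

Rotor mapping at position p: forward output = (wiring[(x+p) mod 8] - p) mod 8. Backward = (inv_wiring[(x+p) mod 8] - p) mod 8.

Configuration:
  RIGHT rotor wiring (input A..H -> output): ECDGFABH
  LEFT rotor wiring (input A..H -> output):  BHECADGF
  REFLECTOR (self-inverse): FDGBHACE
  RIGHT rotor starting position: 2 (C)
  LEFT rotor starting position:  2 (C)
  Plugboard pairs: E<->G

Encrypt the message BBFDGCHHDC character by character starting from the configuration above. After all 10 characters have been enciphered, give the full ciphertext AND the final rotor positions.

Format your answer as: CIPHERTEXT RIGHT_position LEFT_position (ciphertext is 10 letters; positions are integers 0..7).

Answer: HFBCEHGDHB 4 3

Derivation:
Char 1 ('B'): step: R->3, L=2; B->plug->B->R->C->L->G->refl->C->L'->A->R'->H->plug->H
Char 2 ('B'): step: R->4, L=2; B->plug->B->R->E->L->E->refl->H->L'->G->R'->F->plug->F
Char 3 ('F'): step: R->5, L=2; F->plug->F->R->G->L->H->refl->E->L'->E->R'->B->plug->B
Char 4 ('D'): step: R->6, L=2; D->plug->D->R->E->L->E->refl->H->L'->G->R'->C->plug->C
Char 5 ('G'): step: R->7, L=2; G->plug->E->R->H->L->F->refl->A->L'->B->R'->G->plug->E
Char 6 ('C'): step: R->0, L->3 (L advanced); C->plug->C->R->D->L->D->refl->B->L'->H->R'->H->plug->H
Char 7 ('H'): step: R->1, L=3; H->plug->H->R->D->L->D->refl->B->L'->H->R'->E->plug->G
Char 8 ('H'): step: R->2, L=3; H->plug->H->R->A->L->H->refl->E->L'->G->R'->D->plug->D
Char 9 ('D'): step: R->3, L=3; D->plug->D->R->G->L->E->refl->H->L'->A->R'->H->plug->H
Char 10 ('C'): step: R->4, L=3; C->plug->C->R->F->L->G->refl->C->L'->E->R'->B->plug->B
Final: ciphertext=HFBCEHGDHB, RIGHT=4, LEFT=3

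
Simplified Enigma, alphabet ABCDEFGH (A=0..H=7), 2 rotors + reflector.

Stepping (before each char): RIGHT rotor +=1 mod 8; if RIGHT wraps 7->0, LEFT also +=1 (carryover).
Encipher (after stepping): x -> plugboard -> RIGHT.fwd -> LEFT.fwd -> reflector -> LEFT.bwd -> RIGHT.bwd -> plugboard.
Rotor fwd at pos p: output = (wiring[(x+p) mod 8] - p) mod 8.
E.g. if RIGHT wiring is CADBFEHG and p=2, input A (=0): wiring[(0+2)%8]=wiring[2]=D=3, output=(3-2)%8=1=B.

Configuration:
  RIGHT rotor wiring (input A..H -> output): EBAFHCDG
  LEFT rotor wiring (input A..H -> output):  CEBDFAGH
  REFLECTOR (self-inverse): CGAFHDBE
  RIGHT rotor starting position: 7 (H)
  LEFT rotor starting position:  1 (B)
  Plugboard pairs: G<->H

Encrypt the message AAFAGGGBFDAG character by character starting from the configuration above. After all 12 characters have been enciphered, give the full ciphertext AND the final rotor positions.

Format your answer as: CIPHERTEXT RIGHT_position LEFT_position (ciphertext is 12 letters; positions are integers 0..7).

Char 1 ('A'): step: R->0, L->2 (L advanced); A->plug->A->R->E->L->E->refl->H->L'->A->R'->C->plug->C
Char 2 ('A'): step: R->1, L=2; A->plug->A->R->A->L->H->refl->E->L'->E->R'->C->plug->C
Char 3 ('F'): step: R->2, L=2; F->plug->F->R->E->L->E->refl->H->L'->A->R'->D->plug->D
Char 4 ('A'): step: R->3, L=2; A->plug->A->R->C->L->D->refl->F->L'->F->R'->H->plug->G
Char 5 ('G'): step: R->4, L=2; G->plug->H->R->B->L->B->refl->G->L'->D->R'->A->plug->A
Char 6 ('G'): step: R->5, L=2; G->plug->H->R->C->L->D->refl->F->L'->F->R'->A->plug->A
Char 7 ('G'): step: R->6, L=2; G->plug->H->R->E->L->E->refl->H->L'->A->R'->B->plug->B
Char 8 ('B'): step: R->7, L=2; B->plug->B->R->F->L->F->refl->D->L'->C->R'->C->plug->C
Char 9 ('F'): step: R->0, L->3 (L advanced); F->plug->F->R->C->L->F->refl->D->L'->D->R'->G->plug->H
Char 10 ('D'): step: R->1, L=3; D->plug->D->R->G->L->B->refl->G->L'->H->R'->B->plug->B
Char 11 ('A'): step: R->2, L=3; A->plug->A->R->G->L->B->refl->G->L'->H->R'->H->plug->G
Char 12 ('G'): step: R->3, L=3; G->plug->H->R->F->L->H->refl->E->L'->E->R'->B->plug->B
Final: ciphertext=CCDGAABCHBGB, RIGHT=3, LEFT=3

Answer: CCDGAABCHBGB 3 3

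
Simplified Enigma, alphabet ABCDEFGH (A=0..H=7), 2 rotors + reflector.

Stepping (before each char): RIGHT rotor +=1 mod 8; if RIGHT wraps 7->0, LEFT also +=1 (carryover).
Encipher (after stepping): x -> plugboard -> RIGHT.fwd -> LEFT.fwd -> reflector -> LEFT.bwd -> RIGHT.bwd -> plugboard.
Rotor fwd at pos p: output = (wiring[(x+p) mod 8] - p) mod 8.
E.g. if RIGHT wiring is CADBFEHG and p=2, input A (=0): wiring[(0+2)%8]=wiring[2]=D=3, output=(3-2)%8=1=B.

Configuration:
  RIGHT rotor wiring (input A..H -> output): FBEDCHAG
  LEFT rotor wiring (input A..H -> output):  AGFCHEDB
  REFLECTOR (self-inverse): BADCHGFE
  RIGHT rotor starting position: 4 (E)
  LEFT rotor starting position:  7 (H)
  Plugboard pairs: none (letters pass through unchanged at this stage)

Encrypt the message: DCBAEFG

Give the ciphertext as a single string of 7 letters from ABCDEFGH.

Answer: EAFCBDE

Derivation:
Char 1 ('D'): step: R->5, L=7; D->plug->D->R->A->L->C->refl->D->L'->E->R'->E->plug->E
Char 2 ('C'): step: R->6, L=7; C->plug->C->R->H->L->E->refl->H->L'->C->R'->A->plug->A
Char 3 ('B'): step: R->7, L=7; B->plug->B->R->G->L->F->refl->G->L'->D->R'->F->plug->F
Char 4 ('A'): step: R->0, L->0 (L advanced); A->plug->A->R->F->L->E->refl->H->L'->E->R'->C->plug->C
Char 5 ('E'): step: R->1, L=0; E->plug->E->R->G->L->D->refl->C->L'->D->R'->B->plug->B
Char 6 ('F'): step: R->2, L=0; F->plug->F->R->E->L->H->refl->E->L'->F->R'->D->plug->D
Char 7 ('G'): step: R->3, L=0; G->plug->G->R->G->L->D->refl->C->L'->D->R'->E->plug->E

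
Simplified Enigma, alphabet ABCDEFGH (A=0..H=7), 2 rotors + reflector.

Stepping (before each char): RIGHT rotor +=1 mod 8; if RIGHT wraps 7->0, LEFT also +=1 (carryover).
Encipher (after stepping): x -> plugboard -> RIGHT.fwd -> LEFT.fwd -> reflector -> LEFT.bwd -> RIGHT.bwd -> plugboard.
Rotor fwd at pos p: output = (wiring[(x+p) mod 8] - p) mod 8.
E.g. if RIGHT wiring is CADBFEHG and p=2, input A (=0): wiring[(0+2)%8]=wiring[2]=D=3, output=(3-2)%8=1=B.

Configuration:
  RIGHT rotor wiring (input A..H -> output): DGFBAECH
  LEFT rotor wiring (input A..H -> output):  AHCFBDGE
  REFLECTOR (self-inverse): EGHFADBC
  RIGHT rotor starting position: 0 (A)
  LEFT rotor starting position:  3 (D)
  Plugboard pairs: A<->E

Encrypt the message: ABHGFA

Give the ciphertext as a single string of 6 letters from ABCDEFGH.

Char 1 ('A'): step: R->1, L=3; A->plug->E->R->D->L->D->refl->F->L'->F->R'->A->plug->E
Char 2 ('B'): step: R->2, L=3; B->plug->B->R->H->L->H->refl->C->L'->A->R'->E->plug->A
Char 3 ('H'): step: R->3, L=3; H->plug->H->R->C->L->A->refl->E->L'->G->R'->A->plug->E
Char 4 ('G'): step: R->4, L=3; G->plug->G->R->B->L->G->refl->B->L'->E->R'->A->plug->E
Char 5 ('F'): step: R->5, L=3; F->plug->F->R->A->L->C->refl->H->L'->H->R'->A->plug->E
Char 6 ('A'): step: R->6, L=3; A->plug->E->R->H->L->H->refl->C->L'->A->R'->D->plug->D

Answer: EAEEED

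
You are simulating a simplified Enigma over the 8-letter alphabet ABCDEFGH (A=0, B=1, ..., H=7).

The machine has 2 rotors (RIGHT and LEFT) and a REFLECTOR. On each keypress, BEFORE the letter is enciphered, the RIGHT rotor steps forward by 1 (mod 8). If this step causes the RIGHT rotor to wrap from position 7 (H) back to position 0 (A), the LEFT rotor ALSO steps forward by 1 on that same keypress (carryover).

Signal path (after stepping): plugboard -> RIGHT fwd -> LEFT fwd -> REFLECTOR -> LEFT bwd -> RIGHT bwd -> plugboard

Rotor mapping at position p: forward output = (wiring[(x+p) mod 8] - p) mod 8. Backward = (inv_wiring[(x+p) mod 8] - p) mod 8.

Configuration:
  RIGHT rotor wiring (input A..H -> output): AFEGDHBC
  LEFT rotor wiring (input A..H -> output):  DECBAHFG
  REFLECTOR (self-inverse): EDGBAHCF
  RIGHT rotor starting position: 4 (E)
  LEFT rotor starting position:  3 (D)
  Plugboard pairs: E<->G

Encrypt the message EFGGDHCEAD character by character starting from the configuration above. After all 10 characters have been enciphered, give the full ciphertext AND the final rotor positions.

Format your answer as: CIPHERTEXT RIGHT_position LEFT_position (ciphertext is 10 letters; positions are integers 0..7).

Char 1 ('E'): step: R->5, L=3; E->plug->G->R->B->L->F->refl->H->L'->H->R'->F->plug->F
Char 2 ('F'): step: R->6, L=3; F->plug->F->R->A->L->G->refl->C->L'->D->R'->A->plug->A
Char 3 ('G'): step: R->7, L=3; G->plug->E->R->H->L->H->refl->F->L'->B->R'->B->plug->B
Char 4 ('G'): step: R->0, L->4 (L advanced); G->plug->E->R->D->L->C->refl->G->L'->G->R'->D->plug->D
Char 5 ('D'): step: R->1, L=4; D->plug->D->R->C->L->B->refl->D->L'->B->R'->G->plug->E
Char 6 ('H'): step: R->2, L=4; H->plug->H->R->D->L->C->refl->G->L'->G->R'->G->plug->E
Char 7 ('C'): step: R->3, L=4; C->plug->C->R->E->L->H->refl->F->L'->H->R'->E->plug->G
Char 8 ('E'): step: R->4, L=4; E->plug->G->R->A->L->E->refl->A->L'->F->R'->C->plug->C
Char 9 ('A'): step: R->5, L=4; A->plug->A->R->C->L->B->refl->D->L'->B->R'->G->plug->E
Char 10 ('D'): step: R->6, L=4; D->plug->D->R->H->L->F->refl->H->L'->E->R'->B->plug->B
Final: ciphertext=FABDEEGCEB, RIGHT=6, LEFT=4

Answer: FABDEEGCEB 6 4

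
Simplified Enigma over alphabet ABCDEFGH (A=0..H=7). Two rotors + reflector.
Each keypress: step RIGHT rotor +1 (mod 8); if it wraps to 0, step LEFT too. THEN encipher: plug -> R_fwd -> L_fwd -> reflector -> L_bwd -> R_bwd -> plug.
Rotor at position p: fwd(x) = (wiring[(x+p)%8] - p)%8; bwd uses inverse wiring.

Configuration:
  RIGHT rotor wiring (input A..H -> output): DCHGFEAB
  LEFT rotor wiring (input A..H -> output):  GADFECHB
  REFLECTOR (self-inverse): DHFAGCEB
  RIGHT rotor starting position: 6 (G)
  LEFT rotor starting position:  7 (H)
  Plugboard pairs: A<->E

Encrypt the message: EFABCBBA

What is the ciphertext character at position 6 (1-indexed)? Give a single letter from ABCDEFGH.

Char 1 ('E'): step: R->7, L=7; E->plug->A->R->C->L->B->refl->H->L'->B->R'->H->plug->H
Char 2 ('F'): step: R->0, L->0 (L advanced); F->plug->F->R->E->L->E->refl->G->L'->A->R'->G->plug->G
Char 3 ('A'): step: R->1, L=0; A->plug->E->R->D->L->F->refl->C->L'->F->R'->C->plug->C
Char 4 ('B'): step: R->2, L=0; B->plug->B->R->E->L->E->refl->G->L'->A->R'->H->plug->H
Char 5 ('C'): step: R->3, L=0; C->plug->C->R->B->L->A->refl->D->L'->C->R'->B->plug->B
Char 6 ('B'): step: R->4, L=0; B->plug->B->R->A->L->G->refl->E->L'->E->R'->C->plug->C

C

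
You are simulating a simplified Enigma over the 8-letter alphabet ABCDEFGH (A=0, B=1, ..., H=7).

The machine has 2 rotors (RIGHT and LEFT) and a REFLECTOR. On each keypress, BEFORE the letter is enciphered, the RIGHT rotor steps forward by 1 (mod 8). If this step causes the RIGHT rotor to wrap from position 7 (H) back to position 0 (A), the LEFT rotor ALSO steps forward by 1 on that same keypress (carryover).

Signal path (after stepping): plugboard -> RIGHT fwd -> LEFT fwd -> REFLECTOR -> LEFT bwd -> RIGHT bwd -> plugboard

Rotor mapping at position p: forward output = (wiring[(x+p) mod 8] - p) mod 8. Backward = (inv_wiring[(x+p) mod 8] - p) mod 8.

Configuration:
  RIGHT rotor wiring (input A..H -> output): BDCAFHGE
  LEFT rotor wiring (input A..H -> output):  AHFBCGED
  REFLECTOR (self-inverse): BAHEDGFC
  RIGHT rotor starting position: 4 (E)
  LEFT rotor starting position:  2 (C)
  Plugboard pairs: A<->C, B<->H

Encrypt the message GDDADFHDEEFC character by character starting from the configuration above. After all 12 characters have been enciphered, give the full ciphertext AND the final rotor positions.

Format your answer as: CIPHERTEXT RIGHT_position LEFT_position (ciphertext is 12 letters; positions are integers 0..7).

Answer: BFGGGHFECAHH 0 4

Derivation:
Char 1 ('G'): step: R->5, L=2; G->plug->G->R->D->L->E->refl->D->L'->A->R'->H->plug->B
Char 2 ('D'): step: R->6, L=2; D->plug->D->R->F->L->B->refl->A->L'->C->R'->F->plug->F
Char 3 ('D'): step: R->7, L=2; D->plug->D->R->D->L->E->refl->D->L'->A->R'->G->plug->G
Char 4 ('A'): step: R->0, L->3 (L advanced); A->plug->C->R->C->L->D->refl->E->L'->G->R'->G->plug->G
Char 5 ('D'): step: R->1, L=3; D->plug->D->R->E->L->A->refl->B->L'->D->R'->G->plug->G
Char 6 ('F'): step: R->2, L=3; F->plug->F->R->C->L->D->refl->E->L'->G->R'->B->plug->H
Char 7 ('H'): step: R->3, L=3; H->plug->B->R->C->L->D->refl->E->L'->G->R'->F->plug->F
Char 8 ('D'): step: R->4, L=3; D->plug->D->R->A->L->G->refl->F->L'->F->R'->E->plug->E
Char 9 ('E'): step: R->5, L=3; E->plug->E->R->G->L->E->refl->D->L'->C->R'->A->plug->C
Char 10 ('E'): step: R->6, L=3; E->plug->E->R->E->L->A->refl->B->L'->D->R'->C->plug->A
Char 11 ('F'): step: R->7, L=3; F->plug->F->R->G->L->E->refl->D->L'->C->R'->B->plug->H
Char 12 ('C'): step: R->0, L->4 (L advanced); C->plug->A->R->B->L->C->refl->H->L'->D->R'->B->plug->H
Final: ciphertext=BFGGGHFECAHH, RIGHT=0, LEFT=4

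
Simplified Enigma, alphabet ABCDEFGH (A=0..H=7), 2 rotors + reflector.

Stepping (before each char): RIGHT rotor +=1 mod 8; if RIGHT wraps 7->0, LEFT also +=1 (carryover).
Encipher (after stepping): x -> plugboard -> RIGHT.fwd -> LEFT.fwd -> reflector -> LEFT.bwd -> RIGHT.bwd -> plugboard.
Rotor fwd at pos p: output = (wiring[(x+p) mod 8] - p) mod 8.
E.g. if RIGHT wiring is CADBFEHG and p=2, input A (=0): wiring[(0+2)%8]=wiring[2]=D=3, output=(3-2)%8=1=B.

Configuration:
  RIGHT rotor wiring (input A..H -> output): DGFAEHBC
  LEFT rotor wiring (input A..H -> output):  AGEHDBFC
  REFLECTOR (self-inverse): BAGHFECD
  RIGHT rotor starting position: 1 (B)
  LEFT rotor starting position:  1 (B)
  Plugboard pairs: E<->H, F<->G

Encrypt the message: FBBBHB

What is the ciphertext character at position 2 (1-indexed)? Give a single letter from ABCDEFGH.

Char 1 ('F'): step: R->2, L=1; F->plug->G->R->B->L->D->refl->H->L'->H->R'->E->plug->H
Char 2 ('B'): step: R->3, L=1; B->plug->B->R->B->L->D->refl->H->L'->H->R'->E->plug->H

H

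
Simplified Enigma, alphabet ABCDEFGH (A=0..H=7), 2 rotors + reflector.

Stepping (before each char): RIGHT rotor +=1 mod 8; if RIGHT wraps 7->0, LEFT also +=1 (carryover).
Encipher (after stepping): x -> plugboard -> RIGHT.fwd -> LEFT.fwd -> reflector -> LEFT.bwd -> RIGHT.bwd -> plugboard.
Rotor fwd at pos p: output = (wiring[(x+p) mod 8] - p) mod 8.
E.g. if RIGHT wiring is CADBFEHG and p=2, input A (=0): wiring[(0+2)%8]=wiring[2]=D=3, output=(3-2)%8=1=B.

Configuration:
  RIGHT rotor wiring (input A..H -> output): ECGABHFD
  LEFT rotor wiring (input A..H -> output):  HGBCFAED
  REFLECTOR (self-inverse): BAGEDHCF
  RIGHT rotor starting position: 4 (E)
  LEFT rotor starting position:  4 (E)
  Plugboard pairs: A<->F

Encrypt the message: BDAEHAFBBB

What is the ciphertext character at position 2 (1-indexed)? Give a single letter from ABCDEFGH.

Char 1 ('B'): step: R->5, L=4; B->plug->B->R->A->L->B->refl->A->L'->C->R'->A->plug->F
Char 2 ('D'): step: R->6, L=4; D->plug->D->R->E->L->D->refl->E->L'->B->R'->H->plug->H

H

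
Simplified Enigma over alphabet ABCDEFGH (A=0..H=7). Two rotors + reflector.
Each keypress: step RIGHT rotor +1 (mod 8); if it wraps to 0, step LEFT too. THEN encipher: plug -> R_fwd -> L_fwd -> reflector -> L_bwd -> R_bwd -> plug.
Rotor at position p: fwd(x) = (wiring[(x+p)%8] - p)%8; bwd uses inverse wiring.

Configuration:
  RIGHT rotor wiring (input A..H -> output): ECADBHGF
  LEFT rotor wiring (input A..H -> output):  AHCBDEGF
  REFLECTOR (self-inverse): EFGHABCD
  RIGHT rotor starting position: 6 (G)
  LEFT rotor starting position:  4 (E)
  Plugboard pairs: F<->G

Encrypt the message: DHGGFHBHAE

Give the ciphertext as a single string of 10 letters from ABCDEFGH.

Char 1 ('D'): step: R->7, L=4; D->plug->D->R->B->L->A->refl->E->L'->E->R'->E->plug->E
Char 2 ('H'): step: R->0, L->5 (L advanced); H->plug->H->R->F->L->F->refl->B->L'->B->R'->E->plug->E
Char 3 ('G'): step: R->1, L=5; G->plug->F->R->F->L->F->refl->B->L'->B->R'->A->plug->A
Char 4 ('G'): step: R->2, L=5; G->plug->F->R->D->L->D->refl->H->L'->A->R'->H->plug->H
Char 5 ('F'): step: R->3, L=5; F->plug->G->R->H->L->G->refl->C->L'->E->R'->C->plug->C
Char 6 ('H'): step: R->4, L=5; H->plug->H->R->H->L->G->refl->C->L'->E->R'->G->plug->F
Char 7 ('B'): step: R->5, L=5; B->plug->B->R->B->L->B->refl->F->L'->F->R'->E->plug->E
Char 8 ('H'): step: R->6, L=5; H->plug->H->R->B->L->B->refl->F->L'->F->R'->F->plug->G
Char 9 ('A'): step: R->7, L=5; A->plug->A->R->G->L->E->refl->A->L'->C->R'->F->plug->G
Char 10 ('E'): step: R->0, L->6 (L advanced); E->plug->E->R->B->L->H->refl->D->L'->F->R'->H->plug->H

Answer: EEAHCFEGGH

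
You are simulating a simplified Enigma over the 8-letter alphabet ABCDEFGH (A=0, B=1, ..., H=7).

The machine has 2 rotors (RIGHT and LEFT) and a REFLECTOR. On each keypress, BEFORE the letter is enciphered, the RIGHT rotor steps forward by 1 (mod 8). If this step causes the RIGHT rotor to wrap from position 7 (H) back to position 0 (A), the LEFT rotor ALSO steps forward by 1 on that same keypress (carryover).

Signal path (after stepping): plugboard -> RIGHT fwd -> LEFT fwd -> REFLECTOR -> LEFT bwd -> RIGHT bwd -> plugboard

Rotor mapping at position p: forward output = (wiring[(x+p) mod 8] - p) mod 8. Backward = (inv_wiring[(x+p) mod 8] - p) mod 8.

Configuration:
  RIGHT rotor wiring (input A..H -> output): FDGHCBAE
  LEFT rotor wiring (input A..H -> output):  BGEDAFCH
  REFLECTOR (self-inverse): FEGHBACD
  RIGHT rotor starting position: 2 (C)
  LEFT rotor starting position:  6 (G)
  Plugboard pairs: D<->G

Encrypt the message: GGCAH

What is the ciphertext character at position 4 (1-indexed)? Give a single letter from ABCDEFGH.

Char 1 ('G'): step: R->3, L=6; G->plug->D->R->F->L->F->refl->A->L'->D->R'->H->plug->H
Char 2 ('G'): step: R->4, L=6; G->plug->D->R->A->L->E->refl->B->L'->B->R'->E->plug->E
Char 3 ('C'): step: R->5, L=6; C->plug->C->R->H->L->H->refl->D->L'->C->R'->G->plug->D
Char 4 ('A'): step: R->6, L=6; A->plug->A->R->C->L->D->refl->H->L'->H->R'->C->plug->C

C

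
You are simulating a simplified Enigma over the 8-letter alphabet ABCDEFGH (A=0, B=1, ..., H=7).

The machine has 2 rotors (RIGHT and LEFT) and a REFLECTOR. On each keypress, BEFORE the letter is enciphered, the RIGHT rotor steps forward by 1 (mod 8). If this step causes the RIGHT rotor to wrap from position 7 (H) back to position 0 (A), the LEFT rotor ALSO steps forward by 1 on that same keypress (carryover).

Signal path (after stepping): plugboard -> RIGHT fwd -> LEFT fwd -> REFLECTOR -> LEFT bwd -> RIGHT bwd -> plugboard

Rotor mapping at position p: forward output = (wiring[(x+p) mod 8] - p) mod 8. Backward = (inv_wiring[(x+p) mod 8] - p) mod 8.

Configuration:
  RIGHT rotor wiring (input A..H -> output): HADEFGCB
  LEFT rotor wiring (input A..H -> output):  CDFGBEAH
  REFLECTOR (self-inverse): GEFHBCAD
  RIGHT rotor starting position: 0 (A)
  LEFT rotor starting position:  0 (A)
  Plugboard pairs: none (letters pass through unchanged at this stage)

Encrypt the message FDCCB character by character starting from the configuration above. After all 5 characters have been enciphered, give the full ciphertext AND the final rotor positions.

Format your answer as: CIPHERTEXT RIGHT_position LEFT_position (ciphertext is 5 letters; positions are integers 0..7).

Answer: AGEEC 5 0

Derivation:
Char 1 ('F'): step: R->1, L=0; F->plug->F->R->B->L->D->refl->H->L'->H->R'->A->plug->A
Char 2 ('D'): step: R->2, L=0; D->plug->D->R->E->L->B->refl->E->L'->F->R'->G->plug->G
Char 3 ('C'): step: R->3, L=0; C->plug->C->R->D->L->G->refl->A->L'->G->R'->E->plug->E
Char 4 ('C'): step: R->4, L=0; C->plug->C->R->G->L->A->refl->G->L'->D->R'->E->plug->E
Char 5 ('B'): step: R->5, L=0; B->plug->B->R->F->L->E->refl->B->L'->E->R'->C->plug->C
Final: ciphertext=AGEEC, RIGHT=5, LEFT=0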